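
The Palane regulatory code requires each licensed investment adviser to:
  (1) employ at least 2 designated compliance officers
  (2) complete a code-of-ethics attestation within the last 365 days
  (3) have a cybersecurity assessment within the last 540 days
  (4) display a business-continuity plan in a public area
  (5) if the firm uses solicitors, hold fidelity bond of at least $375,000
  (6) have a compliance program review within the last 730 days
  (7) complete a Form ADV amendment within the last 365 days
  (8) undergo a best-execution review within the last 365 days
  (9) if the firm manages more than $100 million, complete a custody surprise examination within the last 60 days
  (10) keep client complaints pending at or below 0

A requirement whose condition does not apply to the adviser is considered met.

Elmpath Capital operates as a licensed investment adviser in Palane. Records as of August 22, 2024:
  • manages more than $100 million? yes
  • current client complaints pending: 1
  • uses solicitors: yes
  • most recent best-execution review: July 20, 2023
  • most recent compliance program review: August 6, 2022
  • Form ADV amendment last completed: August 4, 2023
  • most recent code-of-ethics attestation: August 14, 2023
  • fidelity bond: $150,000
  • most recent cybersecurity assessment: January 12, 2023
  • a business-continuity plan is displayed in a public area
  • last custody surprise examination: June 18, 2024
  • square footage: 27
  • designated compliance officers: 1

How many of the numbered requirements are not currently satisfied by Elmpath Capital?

9

1. designated compliance officers 1 < 2 → not met
2. code-of-ethics attestation 374 days ago vs limit 365 → not met
3. cybersecurity assessment 588 days ago vs limit 540 → not met
4. business-continuity plan present → met
5. condition 'uses solicitors' holds; fidelity bond $150,000 < $375,000 → not met
6. compliance program review 747 days ago vs limit 730 → not met
7. Form ADV amendment 384 days ago vs limit 365 → not met
8. best-execution review 399 days ago vs limit 365 → not met
9. condition 'manages more than $100 million' holds; custody surprise examination 65 days ago vs limit 60 → not met
10. client complaints pending 1 > 0 → not met
Not met: 9 of 10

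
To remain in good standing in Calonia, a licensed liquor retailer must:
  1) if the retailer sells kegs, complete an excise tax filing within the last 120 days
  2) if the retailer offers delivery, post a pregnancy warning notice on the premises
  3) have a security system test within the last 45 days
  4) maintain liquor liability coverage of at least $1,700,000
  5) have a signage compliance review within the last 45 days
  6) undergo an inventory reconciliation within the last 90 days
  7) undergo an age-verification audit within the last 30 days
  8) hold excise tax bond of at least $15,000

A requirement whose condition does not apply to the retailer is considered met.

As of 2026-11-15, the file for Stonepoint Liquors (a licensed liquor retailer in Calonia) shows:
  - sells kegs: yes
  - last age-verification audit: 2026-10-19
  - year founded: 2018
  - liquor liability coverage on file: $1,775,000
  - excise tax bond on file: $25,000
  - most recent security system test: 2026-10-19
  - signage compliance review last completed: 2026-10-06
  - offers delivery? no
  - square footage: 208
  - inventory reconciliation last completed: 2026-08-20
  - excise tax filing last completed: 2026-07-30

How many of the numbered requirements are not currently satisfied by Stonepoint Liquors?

1. condition 'sells kegs' holds; excise tax filing 108 days ago vs limit 120 → met
2. condition 'offers delivery' does not hold → requirement n/a → met
3. security system test 27 days ago vs limit 45 → met
4. liquor liability coverage $1,775,000 ≥ $1,700,000 → met
5. signage compliance review 40 days ago vs limit 45 → met
6. inventory reconciliation 87 days ago vs limit 90 → met
7. age-verification audit 27 days ago vs limit 30 → met
8. excise tax bond $25,000 ≥ $15,000 → met
Not met: 0 of 8

0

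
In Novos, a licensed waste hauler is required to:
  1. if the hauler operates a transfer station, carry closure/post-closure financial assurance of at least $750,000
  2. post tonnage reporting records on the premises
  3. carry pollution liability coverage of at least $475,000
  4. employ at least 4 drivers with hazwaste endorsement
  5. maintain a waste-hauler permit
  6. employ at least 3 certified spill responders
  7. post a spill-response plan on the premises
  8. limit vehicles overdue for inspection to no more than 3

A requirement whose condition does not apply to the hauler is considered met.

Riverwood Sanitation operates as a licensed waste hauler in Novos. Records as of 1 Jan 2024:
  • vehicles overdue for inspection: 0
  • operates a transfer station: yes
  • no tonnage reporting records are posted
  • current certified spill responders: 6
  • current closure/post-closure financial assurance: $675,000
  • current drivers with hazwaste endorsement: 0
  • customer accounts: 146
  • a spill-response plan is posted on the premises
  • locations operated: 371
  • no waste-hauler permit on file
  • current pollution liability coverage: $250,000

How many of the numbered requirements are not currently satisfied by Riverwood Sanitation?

5

1. condition 'operates a transfer station' holds; closure/post-closure financial assurance $675,000 < $750,000 → not met
2. tonnage reporting records absent → not met
3. pollution liability coverage $250,000 < $475,000 → not met
4. drivers with hazwaste endorsement 0 < 4 → not met
5. waste-hauler permit absent → not met
6. certified spill responders 6 ≥ 3 → met
7. spill-response plan present → met
8. vehicles overdue for inspection 0 ≤ 3 → met
Not met: 5 of 8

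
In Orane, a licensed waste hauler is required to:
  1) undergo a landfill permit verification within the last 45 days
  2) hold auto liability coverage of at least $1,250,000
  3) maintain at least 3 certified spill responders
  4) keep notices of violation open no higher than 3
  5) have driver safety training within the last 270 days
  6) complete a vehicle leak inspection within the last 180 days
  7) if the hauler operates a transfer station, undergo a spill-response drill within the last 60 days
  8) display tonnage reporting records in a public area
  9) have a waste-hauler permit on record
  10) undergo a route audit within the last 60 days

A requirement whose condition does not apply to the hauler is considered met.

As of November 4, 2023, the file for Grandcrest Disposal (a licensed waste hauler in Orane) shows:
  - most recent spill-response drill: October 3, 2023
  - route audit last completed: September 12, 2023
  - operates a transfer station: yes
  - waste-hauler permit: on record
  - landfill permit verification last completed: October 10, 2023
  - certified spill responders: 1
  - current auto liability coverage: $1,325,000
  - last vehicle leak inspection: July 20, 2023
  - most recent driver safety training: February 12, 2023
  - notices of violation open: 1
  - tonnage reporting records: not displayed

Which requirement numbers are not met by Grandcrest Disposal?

1. landfill permit verification 25 days ago vs limit 45 → met
2. auto liability coverage $1,325,000 ≥ $1,250,000 → met
3. certified spill responders 1 < 3 → not met
4. notices of violation open 1 ≤ 3 → met
5. driver safety training 265 days ago vs limit 270 → met
6. vehicle leak inspection 107 days ago vs limit 180 → met
7. condition 'operates a transfer station' holds; spill-response drill 32 days ago vs limit 60 → met
8. tonnage reporting records absent → not met
9. waste-hauler permit present → met
10. route audit 53 days ago vs limit 60 → met
Not met: 3, 8

3, 8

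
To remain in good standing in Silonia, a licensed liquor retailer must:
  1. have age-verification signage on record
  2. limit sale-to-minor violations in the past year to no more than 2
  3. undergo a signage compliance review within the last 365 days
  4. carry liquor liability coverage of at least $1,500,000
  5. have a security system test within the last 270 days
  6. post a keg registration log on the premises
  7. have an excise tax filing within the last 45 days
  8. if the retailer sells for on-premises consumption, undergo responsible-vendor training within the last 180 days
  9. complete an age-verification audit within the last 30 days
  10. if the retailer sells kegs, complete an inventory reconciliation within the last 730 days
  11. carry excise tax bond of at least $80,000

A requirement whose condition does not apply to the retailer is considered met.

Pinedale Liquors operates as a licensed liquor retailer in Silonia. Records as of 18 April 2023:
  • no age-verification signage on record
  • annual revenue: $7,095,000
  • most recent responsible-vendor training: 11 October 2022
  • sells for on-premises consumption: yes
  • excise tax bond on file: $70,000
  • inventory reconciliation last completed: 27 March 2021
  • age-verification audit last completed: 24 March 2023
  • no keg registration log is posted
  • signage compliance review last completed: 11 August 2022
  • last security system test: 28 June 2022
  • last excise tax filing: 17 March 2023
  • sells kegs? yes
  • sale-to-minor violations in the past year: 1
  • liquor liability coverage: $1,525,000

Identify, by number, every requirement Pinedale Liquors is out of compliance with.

1, 5, 6, 8, 10, 11

1. age-verification signage absent → not met
2. sale-to-minor violations in the past year 1 ≤ 2 → met
3. signage compliance review 250 days ago vs limit 365 → met
4. liquor liability coverage $1,525,000 ≥ $1,500,000 → met
5. security system test 294 days ago vs limit 270 → not met
6. keg registration log absent → not met
7. excise tax filing 32 days ago vs limit 45 → met
8. condition 'sells for on-premises consumption' holds; responsible-vendor training 189 days ago vs limit 180 → not met
9. age-verification audit 25 days ago vs limit 30 → met
10. condition 'sells kegs' holds; inventory reconciliation 752 days ago vs limit 730 → not met
11. excise tax bond $70,000 < $80,000 → not met
Not met: 1, 5, 6, 8, 10, 11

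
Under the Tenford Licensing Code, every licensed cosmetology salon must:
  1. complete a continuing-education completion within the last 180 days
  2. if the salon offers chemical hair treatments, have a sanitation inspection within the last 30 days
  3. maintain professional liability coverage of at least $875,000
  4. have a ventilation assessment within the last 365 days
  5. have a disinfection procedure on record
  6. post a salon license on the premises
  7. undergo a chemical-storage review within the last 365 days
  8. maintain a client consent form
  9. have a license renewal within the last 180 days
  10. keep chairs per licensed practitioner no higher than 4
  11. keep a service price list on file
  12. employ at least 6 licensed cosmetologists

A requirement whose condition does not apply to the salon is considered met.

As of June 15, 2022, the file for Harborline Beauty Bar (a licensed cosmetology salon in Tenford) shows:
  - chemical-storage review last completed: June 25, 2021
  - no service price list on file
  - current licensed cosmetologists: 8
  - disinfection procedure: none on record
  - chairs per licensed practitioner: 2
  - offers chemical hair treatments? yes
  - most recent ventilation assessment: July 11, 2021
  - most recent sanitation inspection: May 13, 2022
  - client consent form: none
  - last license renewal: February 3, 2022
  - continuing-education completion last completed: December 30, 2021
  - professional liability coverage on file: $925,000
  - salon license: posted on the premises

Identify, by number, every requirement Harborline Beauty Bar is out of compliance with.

1. continuing-education completion 167 days ago vs limit 180 → met
2. condition 'offers chemical hair treatments' holds; sanitation inspection 33 days ago vs limit 30 → not met
3. professional liability coverage $925,000 ≥ $875,000 → met
4. ventilation assessment 339 days ago vs limit 365 → met
5. disinfection procedure absent → not met
6. salon license present → met
7. chemical-storage review 355 days ago vs limit 365 → met
8. client consent form absent → not met
9. license renewal 132 days ago vs limit 180 → met
10. chairs per licensed practitioner 2 ≤ 4 → met
11. service price list absent → not met
12. licensed cosmetologists 8 ≥ 6 → met
Not met: 2, 5, 8, 11

2, 5, 8, 11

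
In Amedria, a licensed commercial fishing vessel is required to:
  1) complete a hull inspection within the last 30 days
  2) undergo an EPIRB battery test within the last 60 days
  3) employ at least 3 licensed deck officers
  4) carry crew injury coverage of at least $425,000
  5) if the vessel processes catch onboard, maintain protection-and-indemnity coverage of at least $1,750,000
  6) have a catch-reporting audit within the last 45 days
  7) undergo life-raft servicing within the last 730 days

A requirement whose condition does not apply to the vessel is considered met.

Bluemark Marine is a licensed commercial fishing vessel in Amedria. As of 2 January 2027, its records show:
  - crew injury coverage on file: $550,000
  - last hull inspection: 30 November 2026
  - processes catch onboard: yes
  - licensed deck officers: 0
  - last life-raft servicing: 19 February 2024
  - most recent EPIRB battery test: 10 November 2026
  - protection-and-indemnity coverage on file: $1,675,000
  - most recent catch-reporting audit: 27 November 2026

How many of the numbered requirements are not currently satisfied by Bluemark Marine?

1. hull inspection 33 days ago vs limit 30 → not met
2. EPIRB battery test 53 days ago vs limit 60 → met
3. licensed deck officers 0 < 3 → not met
4. crew injury coverage $550,000 ≥ $425,000 → met
5. condition 'processes catch onboard' holds; protection-and-indemnity coverage $1,675,000 < $1,750,000 → not met
6. catch-reporting audit 36 days ago vs limit 45 → met
7. life-raft servicing 1048 days ago vs limit 730 → not met
Not met: 4 of 7

4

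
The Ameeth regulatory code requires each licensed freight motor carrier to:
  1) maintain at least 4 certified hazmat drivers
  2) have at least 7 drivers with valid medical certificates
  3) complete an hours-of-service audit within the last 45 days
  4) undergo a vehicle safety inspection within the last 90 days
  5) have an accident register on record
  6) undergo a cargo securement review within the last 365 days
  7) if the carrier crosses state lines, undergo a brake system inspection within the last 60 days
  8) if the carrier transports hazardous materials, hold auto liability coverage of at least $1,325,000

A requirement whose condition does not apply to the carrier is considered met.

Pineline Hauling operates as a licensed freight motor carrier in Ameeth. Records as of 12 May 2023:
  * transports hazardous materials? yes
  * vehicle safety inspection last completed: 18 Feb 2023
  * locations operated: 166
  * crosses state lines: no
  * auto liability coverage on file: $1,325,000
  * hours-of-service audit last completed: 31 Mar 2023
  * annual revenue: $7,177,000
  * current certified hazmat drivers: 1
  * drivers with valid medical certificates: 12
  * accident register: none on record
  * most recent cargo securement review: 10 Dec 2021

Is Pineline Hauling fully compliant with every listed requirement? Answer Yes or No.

1. certified hazmat drivers 1 < 4 → not met
2. drivers with valid medical certificates 12 ≥ 7 → met
3. hours-of-service audit 42 days ago vs limit 45 → met
4. vehicle safety inspection 83 days ago vs limit 90 → met
5. accident register absent → not met
6. cargo securement review 518 days ago vs limit 365 → not met
7. condition 'crosses state lines' does not hold → requirement n/a → met
8. condition 'transports hazardous materials' holds; auto liability coverage $1,325,000 ≥ $1,325,000 → met
Not met: 1, 5, 6

No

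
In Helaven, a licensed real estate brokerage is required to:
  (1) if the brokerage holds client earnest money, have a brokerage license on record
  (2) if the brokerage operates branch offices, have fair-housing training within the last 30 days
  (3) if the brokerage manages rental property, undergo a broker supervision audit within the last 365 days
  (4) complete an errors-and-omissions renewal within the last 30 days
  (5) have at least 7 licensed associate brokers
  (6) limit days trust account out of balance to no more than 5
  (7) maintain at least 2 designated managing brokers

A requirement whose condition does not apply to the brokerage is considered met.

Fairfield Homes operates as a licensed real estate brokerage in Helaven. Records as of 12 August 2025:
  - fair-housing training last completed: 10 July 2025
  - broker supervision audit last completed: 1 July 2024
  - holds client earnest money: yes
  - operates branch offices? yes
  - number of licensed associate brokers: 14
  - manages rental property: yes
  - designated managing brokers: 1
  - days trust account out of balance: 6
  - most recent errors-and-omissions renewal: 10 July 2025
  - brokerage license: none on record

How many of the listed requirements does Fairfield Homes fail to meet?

6

1. condition 'holds client earnest money' holds; brokerage license absent → not met
2. condition 'operates branch offices' holds; fair-housing training 33 days ago vs limit 30 → not met
3. condition 'manages rental property' holds; broker supervision audit 407 days ago vs limit 365 → not met
4. errors-and-omissions renewal 33 days ago vs limit 30 → not met
5. licensed associate brokers 14 ≥ 7 → met
6. days trust account out of balance 6 > 5 → not met
7. designated managing brokers 1 < 2 → not met
Not met: 6 of 7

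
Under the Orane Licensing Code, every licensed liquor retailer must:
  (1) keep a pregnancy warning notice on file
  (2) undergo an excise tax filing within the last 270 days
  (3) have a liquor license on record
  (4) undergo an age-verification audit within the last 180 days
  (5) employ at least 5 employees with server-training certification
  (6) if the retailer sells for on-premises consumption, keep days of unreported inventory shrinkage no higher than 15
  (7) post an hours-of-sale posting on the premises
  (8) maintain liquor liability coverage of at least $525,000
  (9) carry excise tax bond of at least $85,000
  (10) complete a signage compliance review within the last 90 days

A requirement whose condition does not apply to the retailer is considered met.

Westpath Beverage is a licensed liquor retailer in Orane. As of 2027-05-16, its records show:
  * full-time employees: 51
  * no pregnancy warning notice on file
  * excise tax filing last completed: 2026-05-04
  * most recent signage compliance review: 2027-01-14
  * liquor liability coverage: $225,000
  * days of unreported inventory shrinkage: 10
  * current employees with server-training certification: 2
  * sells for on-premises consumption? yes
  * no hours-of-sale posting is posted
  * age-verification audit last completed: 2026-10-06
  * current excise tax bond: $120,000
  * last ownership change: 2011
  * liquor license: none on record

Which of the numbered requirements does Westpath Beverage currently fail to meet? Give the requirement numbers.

1, 2, 3, 4, 5, 7, 8, 10

1. pregnancy warning notice absent → not met
2. excise tax filing 377 days ago vs limit 270 → not met
3. liquor license absent → not met
4. age-verification audit 222 days ago vs limit 180 → not met
5. employees with server-training certification 2 < 5 → not met
6. condition 'sells for on-premises consumption' holds; days of unreported inventory shrinkage 10 ≤ 15 → met
7. hours-of-sale posting absent → not met
8. liquor liability coverage $225,000 < $525,000 → not met
9. excise tax bond $120,000 ≥ $85,000 → met
10. signage compliance review 122 days ago vs limit 90 → not met
Not met: 1, 2, 3, 4, 5, 7, 8, 10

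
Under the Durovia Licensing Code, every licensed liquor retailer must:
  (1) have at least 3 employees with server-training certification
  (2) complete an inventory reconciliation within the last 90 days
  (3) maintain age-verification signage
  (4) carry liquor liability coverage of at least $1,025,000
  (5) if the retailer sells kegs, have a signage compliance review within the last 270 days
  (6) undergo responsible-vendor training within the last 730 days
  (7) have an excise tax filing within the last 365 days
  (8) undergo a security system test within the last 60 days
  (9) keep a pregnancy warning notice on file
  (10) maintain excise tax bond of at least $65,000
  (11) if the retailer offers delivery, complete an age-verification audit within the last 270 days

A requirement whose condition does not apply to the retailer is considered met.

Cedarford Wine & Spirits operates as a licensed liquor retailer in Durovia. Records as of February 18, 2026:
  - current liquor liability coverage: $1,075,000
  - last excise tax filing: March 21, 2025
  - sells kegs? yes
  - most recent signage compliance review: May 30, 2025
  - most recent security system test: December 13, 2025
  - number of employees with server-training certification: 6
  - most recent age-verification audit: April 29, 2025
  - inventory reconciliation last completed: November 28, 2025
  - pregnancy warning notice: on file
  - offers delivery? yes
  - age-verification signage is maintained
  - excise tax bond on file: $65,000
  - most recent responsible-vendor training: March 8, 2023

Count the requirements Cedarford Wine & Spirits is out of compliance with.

3

1. employees with server-training certification 6 ≥ 3 → met
2. inventory reconciliation 82 days ago vs limit 90 → met
3. age-verification signage present → met
4. liquor liability coverage $1,075,000 ≥ $1,025,000 → met
5. condition 'sells kegs' holds; signage compliance review 264 days ago vs limit 270 → met
6. responsible-vendor training 1078 days ago vs limit 730 → not met
7. excise tax filing 334 days ago vs limit 365 → met
8. security system test 67 days ago vs limit 60 → not met
9. pregnancy warning notice present → met
10. excise tax bond $65,000 ≥ $65,000 → met
11. condition 'offers delivery' holds; age-verification audit 295 days ago vs limit 270 → not met
Not met: 3 of 11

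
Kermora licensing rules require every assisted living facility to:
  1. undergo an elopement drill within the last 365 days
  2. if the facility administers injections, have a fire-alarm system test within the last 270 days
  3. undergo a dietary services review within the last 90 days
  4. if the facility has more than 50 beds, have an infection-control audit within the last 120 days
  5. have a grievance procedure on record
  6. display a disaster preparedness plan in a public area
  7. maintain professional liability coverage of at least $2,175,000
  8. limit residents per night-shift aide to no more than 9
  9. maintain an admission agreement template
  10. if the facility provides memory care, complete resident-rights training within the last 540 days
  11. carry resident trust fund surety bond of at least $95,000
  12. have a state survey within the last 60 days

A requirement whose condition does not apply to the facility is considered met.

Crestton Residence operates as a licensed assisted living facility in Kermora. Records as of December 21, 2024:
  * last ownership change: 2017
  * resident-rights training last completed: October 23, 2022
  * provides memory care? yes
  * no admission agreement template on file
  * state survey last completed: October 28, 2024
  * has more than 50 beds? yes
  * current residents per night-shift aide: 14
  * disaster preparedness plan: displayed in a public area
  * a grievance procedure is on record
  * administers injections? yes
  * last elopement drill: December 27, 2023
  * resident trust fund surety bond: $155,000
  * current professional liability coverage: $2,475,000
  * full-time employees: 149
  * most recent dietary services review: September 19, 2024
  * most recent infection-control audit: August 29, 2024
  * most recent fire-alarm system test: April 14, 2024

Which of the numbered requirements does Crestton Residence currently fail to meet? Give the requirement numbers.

3, 8, 9, 10

1. elopement drill 360 days ago vs limit 365 → met
2. condition 'administers injections' holds; fire-alarm system test 251 days ago vs limit 270 → met
3. dietary services review 93 days ago vs limit 90 → not met
4. condition 'has more than 50 beds' holds; infection-control audit 114 days ago vs limit 120 → met
5. grievance procedure present → met
6. disaster preparedness plan present → met
7. professional liability coverage $2,475,000 ≥ $2,175,000 → met
8. residents per night-shift aide 14 > 9 → not met
9. admission agreement template absent → not met
10. condition 'provides memory care' holds; resident-rights training 790 days ago vs limit 540 → not met
11. resident trust fund surety bond $155,000 ≥ $95,000 → met
12. state survey 54 days ago vs limit 60 → met
Not met: 3, 8, 9, 10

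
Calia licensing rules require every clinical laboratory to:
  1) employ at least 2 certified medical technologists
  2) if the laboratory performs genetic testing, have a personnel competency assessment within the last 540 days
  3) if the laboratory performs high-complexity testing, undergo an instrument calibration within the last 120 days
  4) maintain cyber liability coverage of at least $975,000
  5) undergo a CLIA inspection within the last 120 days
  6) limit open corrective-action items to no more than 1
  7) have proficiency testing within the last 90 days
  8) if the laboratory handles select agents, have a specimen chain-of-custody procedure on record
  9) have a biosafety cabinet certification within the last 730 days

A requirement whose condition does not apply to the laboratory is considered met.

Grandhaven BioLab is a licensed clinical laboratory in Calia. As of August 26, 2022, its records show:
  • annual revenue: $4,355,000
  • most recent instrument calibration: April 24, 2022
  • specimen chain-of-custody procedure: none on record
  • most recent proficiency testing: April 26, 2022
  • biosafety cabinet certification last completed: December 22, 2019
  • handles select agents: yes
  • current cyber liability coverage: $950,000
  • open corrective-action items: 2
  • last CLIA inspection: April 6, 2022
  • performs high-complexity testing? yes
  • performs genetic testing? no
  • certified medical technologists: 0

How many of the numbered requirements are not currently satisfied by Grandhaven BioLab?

8

1. certified medical technologists 0 < 2 → not met
2. condition 'performs genetic testing' does not hold → requirement n/a → met
3. condition 'performs high-complexity testing' holds; instrument calibration 124 days ago vs limit 120 → not met
4. cyber liability coverage $950,000 < $975,000 → not met
5. CLIA inspection 142 days ago vs limit 120 → not met
6. open corrective-action items 2 > 1 → not met
7. proficiency testing 122 days ago vs limit 90 → not met
8. condition 'handles select agents' holds; specimen chain-of-custody procedure absent → not met
9. biosafety cabinet certification 978 days ago vs limit 730 → not met
Not met: 8 of 9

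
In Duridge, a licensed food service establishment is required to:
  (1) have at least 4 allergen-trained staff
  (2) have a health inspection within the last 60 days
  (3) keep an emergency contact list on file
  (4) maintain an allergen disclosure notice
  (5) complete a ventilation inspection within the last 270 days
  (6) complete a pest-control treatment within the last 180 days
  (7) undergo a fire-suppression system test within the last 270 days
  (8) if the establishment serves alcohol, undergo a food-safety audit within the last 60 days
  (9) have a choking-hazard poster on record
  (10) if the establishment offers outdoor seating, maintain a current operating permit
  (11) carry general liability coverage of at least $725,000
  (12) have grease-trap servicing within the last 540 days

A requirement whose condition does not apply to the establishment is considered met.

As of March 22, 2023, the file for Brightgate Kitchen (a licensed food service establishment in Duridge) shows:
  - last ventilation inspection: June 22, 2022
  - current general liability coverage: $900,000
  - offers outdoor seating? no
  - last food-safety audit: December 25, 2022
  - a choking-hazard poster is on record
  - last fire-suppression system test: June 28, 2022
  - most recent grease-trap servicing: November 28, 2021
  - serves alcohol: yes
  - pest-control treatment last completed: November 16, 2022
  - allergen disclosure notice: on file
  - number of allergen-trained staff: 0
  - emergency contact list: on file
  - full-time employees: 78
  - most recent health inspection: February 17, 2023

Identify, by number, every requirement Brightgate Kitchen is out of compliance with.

1, 5, 8

1. allergen-trained staff 0 < 4 → not met
2. health inspection 33 days ago vs limit 60 → met
3. emergency contact list present → met
4. allergen disclosure notice present → met
5. ventilation inspection 273 days ago vs limit 270 → not met
6. pest-control treatment 126 days ago vs limit 180 → met
7. fire-suppression system test 267 days ago vs limit 270 → met
8. condition 'serves alcohol' holds; food-safety audit 87 days ago vs limit 60 → not met
9. choking-hazard poster present → met
10. condition 'offers outdoor seating' does not hold → requirement n/a → met
11. general liability coverage $900,000 ≥ $725,000 → met
12. grease-trap servicing 479 days ago vs limit 540 → met
Not met: 1, 5, 8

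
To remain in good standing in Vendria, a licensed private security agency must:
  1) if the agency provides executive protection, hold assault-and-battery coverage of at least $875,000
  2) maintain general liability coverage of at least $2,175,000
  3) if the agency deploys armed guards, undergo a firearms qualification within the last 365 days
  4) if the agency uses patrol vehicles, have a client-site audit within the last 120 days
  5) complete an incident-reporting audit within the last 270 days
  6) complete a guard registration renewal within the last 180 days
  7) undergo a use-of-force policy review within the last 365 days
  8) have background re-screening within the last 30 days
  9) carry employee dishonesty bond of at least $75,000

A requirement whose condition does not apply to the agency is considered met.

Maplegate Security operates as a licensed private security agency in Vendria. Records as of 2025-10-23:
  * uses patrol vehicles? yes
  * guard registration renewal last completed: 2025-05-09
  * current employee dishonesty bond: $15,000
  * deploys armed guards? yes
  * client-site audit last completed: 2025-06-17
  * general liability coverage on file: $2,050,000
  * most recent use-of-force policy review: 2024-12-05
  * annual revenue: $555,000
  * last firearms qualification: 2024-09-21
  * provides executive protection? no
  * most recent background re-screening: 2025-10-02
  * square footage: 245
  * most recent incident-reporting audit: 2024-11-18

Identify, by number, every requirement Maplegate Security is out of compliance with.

1. condition 'provides executive protection' does not hold → requirement n/a → met
2. general liability coverage $2,050,000 < $2,175,000 → not met
3. condition 'deploys armed guards' holds; firearms qualification 397 days ago vs limit 365 → not met
4. condition 'uses patrol vehicles' holds; client-site audit 128 days ago vs limit 120 → not met
5. incident-reporting audit 339 days ago vs limit 270 → not met
6. guard registration renewal 167 days ago vs limit 180 → met
7. use-of-force policy review 322 days ago vs limit 365 → met
8. background re-screening 21 days ago vs limit 30 → met
9. employee dishonesty bond $15,000 < $75,000 → not met
Not met: 2, 3, 4, 5, 9

2, 3, 4, 5, 9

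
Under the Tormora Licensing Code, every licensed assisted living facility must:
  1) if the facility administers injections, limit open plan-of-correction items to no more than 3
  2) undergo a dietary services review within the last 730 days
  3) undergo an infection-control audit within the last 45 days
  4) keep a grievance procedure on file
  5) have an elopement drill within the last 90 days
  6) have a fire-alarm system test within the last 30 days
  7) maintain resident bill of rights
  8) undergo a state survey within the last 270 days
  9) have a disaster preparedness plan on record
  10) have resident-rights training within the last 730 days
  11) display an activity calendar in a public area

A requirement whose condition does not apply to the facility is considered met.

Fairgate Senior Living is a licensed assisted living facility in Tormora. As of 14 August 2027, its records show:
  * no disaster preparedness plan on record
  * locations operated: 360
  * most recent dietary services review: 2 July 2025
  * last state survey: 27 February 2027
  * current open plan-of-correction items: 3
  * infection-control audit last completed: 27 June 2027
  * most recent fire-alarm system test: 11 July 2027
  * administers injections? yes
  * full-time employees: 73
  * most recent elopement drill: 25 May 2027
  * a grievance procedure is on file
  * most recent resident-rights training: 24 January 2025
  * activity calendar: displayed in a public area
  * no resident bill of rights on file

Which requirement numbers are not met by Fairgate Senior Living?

2, 3, 6, 7, 9, 10

1. condition 'administers injections' holds; open plan-of-correction items 3 ≤ 3 → met
2. dietary services review 773 days ago vs limit 730 → not met
3. infection-control audit 48 days ago vs limit 45 → not met
4. grievance procedure present → met
5. elopement drill 81 days ago vs limit 90 → met
6. fire-alarm system test 34 days ago vs limit 30 → not met
7. resident bill of rights absent → not met
8. state survey 168 days ago vs limit 270 → met
9. disaster preparedness plan absent → not met
10. resident-rights training 932 days ago vs limit 730 → not met
11. activity calendar present → met
Not met: 2, 3, 6, 7, 9, 10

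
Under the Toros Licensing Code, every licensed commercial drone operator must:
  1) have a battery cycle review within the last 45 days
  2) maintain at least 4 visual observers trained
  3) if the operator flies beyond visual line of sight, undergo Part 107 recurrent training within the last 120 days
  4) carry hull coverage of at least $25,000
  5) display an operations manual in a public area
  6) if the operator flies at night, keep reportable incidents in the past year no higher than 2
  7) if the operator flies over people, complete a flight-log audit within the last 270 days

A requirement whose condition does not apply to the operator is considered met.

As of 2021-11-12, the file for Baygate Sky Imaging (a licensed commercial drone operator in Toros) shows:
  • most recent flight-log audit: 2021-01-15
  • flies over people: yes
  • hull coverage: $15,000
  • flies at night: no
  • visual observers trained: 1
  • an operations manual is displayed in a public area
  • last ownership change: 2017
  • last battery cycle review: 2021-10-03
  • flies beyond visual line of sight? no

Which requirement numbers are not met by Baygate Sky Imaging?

1. battery cycle review 40 days ago vs limit 45 → met
2. visual observers trained 1 < 4 → not met
3. condition 'flies beyond visual line of sight' does not hold → requirement n/a → met
4. hull coverage $15,000 < $25,000 → not met
5. operations manual present → met
6. condition 'flies at night' does not hold → requirement n/a → met
7. condition 'flies over people' holds; flight-log audit 301 days ago vs limit 270 → not met
Not met: 2, 4, 7

2, 4, 7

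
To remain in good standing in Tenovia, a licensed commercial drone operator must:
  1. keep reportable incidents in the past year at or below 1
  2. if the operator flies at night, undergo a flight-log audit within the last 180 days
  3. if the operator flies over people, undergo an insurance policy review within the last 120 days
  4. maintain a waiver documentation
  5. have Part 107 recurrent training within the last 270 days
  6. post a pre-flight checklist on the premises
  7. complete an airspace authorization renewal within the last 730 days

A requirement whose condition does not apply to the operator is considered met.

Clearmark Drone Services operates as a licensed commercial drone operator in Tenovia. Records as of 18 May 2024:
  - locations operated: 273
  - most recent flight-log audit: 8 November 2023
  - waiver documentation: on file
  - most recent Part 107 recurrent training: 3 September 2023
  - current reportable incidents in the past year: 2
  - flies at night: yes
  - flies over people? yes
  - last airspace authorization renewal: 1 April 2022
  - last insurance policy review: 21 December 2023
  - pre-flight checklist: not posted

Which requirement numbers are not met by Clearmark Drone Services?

1, 2, 3, 6, 7

1. reportable incidents in the past year 2 > 1 → not met
2. condition 'flies at night' holds; flight-log audit 192 days ago vs limit 180 → not met
3. condition 'flies over people' holds; insurance policy review 149 days ago vs limit 120 → not met
4. waiver documentation present → met
5. Part 107 recurrent training 258 days ago vs limit 270 → met
6. pre-flight checklist absent → not met
7. airspace authorization renewal 778 days ago vs limit 730 → not met
Not met: 1, 2, 3, 6, 7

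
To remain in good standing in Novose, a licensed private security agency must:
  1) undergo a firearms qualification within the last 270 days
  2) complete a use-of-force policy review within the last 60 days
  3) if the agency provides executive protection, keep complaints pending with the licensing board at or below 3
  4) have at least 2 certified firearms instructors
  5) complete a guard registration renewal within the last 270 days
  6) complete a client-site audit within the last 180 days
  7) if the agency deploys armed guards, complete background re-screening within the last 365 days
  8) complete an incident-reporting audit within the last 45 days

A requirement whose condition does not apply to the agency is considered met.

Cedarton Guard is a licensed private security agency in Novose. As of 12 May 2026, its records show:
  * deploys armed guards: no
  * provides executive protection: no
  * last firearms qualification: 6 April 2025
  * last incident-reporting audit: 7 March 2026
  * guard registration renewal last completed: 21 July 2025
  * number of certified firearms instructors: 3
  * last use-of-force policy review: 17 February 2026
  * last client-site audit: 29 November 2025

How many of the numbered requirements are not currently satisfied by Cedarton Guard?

1. firearms qualification 401 days ago vs limit 270 → not met
2. use-of-force policy review 84 days ago vs limit 60 → not met
3. condition 'provides executive protection' does not hold → requirement n/a → met
4. certified firearms instructors 3 ≥ 2 → met
5. guard registration renewal 295 days ago vs limit 270 → not met
6. client-site audit 164 days ago vs limit 180 → met
7. condition 'deploys armed guards' does not hold → requirement n/a → met
8. incident-reporting audit 66 days ago vs limit 45 → not met
Not met: 4 of 8

4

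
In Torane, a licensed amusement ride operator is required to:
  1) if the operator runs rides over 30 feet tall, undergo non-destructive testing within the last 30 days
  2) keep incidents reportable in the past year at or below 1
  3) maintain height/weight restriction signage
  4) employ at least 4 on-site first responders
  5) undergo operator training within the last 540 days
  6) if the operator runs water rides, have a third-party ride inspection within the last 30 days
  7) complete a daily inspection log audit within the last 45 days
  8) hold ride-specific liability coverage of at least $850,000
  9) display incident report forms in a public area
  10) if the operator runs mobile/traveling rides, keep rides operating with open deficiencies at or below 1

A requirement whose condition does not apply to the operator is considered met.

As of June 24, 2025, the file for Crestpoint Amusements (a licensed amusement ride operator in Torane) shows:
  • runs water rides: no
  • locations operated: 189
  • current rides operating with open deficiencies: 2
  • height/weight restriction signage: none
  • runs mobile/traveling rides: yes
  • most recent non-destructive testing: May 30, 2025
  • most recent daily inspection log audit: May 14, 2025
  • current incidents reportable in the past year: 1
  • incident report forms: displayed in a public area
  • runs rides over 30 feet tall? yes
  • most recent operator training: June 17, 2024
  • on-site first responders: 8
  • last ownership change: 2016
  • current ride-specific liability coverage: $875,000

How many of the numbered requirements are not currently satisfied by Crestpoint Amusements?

1. condition 'runs rides over 30 feet tall' holds; non-destructive testing 25 days ago vs limit 30 → met
2. incidents reportable in the past year 1 ≤ 1 → met
3. height/weight restriction signage absent → not met
4. on-site first responders 8 ≥ 4 → met
5. operator training 372 days ago vs limit 540 → met
6. condition 'runs water rides' does not hold → requirement n/a → met
7. daily inspection log audit 41 days ago vs limit 45 → met
8. ride-specific liability coverage $875,000 ≥ $850,000 → met
9. incident report forms present → met
10. condition 'runs mobile/traveling rides' holds; rides operating with open deficiencies 2 > 1 → not met
Not met: 2 of 10

2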